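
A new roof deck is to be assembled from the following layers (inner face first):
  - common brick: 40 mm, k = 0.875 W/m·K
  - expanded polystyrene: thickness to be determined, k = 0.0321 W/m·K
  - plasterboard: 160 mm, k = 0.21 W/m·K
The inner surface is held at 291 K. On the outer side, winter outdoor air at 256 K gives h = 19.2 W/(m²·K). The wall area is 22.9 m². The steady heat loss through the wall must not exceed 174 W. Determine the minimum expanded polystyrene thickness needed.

Series thermal resistances:
R_common brick = L/(kA) = 0.04/(0.875×22.9) = 0.001996 K/W
R_plasterboard = L/(kA) = 0.16/(0.21×22.9) = 0.03327 K/W
R_outer film = 1/(h_o·A) = 1/(19.2×22.9) = 0.002274 K/W
Sum of the known resistances R_other = 0.03754 K/W
Required total resistance R_tot = ΔT/Q_allow = 35/174 = 0.2011 K/W
R_expanded polystyrene = R_tot − R_other = 0.1636 K/W
L = R·k·A = 0.1636×0.0321×22.9

L ≈ 120 mm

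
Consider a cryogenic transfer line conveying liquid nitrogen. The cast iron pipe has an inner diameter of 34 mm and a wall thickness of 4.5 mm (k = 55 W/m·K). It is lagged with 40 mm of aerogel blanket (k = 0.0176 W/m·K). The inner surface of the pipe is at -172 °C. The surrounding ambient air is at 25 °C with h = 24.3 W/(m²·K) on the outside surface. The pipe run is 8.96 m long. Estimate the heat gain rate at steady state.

Treating each annulus and film as a series resistance:
R_cast iron pipe wall = ln(21.5/17)/(2π×55×8.96) = 7.584×10^-5 K/W
R_aerogel blanket = ln(61.5/21.5)/(2π×0.0176×8.96) = 1.061 K/W
R_outer film = 1/(h_o·2πr_oL) = 1/(24.3×2π×0.0615×8.96) = 0.01189 K/W
R_total = 1.073 K/W
Q = ΔT/R_total = 197/1.073

Q ≈ 184 W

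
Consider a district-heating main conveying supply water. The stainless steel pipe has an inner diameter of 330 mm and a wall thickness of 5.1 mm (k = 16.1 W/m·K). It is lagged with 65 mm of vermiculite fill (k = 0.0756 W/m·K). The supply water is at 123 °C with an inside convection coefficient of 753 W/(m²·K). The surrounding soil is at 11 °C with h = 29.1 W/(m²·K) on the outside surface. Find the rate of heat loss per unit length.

For a radial system each layer contributes R = ln(r_out/r_in)/(2πkL); films add R = 1/(hA).
R_inner film = 1/(h_i·2πr₁L) = 1/(753×2π×0.165×1) = 0.001281 K/W
R_stainless steel pipe wall = ln(170.1/165)/(2π×16.1×1) = 3.009×10^-4 K/W
R_vermiculite fill = ln(235.1/170.1)/(2π×0.0756×1) = 0.6813 K/W
R_outer film = 1/(h_o·2πr_oL) = 1/(29.1×2π×0.2351×1) = 0.02326 K/W
R_total = 0.7061 K/W
Q = ΔT/R_total = 112/0.7061

q′ ≈ 159 W/m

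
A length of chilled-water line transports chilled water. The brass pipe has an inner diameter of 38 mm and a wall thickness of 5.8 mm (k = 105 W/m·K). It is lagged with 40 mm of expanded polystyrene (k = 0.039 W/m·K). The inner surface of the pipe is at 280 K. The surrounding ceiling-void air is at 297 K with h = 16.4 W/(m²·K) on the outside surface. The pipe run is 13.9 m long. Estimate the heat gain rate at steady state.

Q ≈ 58.1 W

Per-layer cylindrical resistances, series-summed:
R_brass pipe wall = ln(24.8/19)/(2π×105×13.9) = 2.905×10^-5 K/W
R_expanded polystyrene = ln(64.8/24.8)/(2π×0.039×13.9) = 0.282 K/W
R_outer film = 1/(h_o·2πr_oL) = 1/(16.4×2π×0.0648×13.9) = 0.01077 K/W
R_total = 0.2928 K/W
Q = ΔT/R_total = 17/0.2928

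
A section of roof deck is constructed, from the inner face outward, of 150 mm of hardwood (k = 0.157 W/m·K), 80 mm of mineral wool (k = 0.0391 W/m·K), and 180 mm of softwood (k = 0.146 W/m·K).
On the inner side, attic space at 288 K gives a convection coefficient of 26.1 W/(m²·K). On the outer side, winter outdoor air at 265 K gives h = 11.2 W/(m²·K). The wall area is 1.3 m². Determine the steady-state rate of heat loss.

Series thermal resistances:
R_inner film = 1/(h_i·A) = 1/(26.1×1.3) = 0.02947 K/W
R_hardwood = L/(kA) = 0.15/(0.157×1.3) = 0.7349 K/W
R_mineral wool = L/(kA) = 0.08/(0.0391×1.3) = 1.574 K/W
R_softwood = L/(kA) = 0.18/(0.146×1.3) = 0.9484 K/W
R_outer film = 1/(h_o·A) = 1/(11.2×1.3) = 0.06868 K/W
R_total = 3.355 K/W
Q = ΔT / R_total = 23 / 3.355

Q ≈ 6.85 W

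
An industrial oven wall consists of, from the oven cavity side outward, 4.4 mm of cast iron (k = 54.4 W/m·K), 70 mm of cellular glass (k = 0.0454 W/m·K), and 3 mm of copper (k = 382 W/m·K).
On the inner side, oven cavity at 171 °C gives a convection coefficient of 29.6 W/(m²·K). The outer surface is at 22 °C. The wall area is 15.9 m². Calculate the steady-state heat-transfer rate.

Q ≈ 1500 W

Treating each layer as a thermal resistance in series:
R_inner film = 1/(h_i·A) = 1/(29.6×15.9) = 0.002125 K/W
R_cast iron = L/(kA) = 0.0044/(54.4×15.9) = 5.087×10^-6 K/W
R_cellular glass = L/(kA) = 0.07/(0.0454×15.9) = 0.09697 K/W
R_copper = L/(kA) = 0.003/(382×15.9) = 4.939×10^-7 K/W
R_total = 0.0991 K/W
Q = ΔT / R_total = 149 / 0.0991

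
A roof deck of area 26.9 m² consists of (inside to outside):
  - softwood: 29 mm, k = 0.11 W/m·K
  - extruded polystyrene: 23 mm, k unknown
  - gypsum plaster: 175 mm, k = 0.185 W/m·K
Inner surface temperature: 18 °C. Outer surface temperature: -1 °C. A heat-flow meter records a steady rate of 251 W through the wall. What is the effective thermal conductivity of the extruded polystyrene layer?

Model the wall as resistances in series:
R_softwood = L/(kA) = 0.029/(0.11×26.9) = 0.009801 K/W
R_gypsum plaster = L/(kA) = 0.175/(0.185×26.9) = 0.03517 K/W
Sum of known resistances R_other = 0.04497 K/W
Total R = ΔT/Q = 19/251 = 0.0757 K/W
R_extruded polystyrene = R_total − R_other = 0.03073 K/W
k = L/(R·A) = 0.023/(0.03073×26.9)

k ≈ 0.0278 W/(m·K)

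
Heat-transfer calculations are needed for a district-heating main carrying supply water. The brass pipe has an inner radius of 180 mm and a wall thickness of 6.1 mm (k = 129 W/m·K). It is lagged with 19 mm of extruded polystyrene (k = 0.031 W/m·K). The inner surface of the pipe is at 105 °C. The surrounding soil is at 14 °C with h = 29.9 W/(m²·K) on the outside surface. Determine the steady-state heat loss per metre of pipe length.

Radial resistances (cylindrical: R_cond = ln(r_o/r_i)/(2πkL), R_conv = 1/(h·2πrL)):
R_brass pipe wall = ln(186.1/180)/(2π×129×1) = 4.112×10^-5 K/W
R_extruded polystyrene = ln(205.1/186.1)/(2π×0.031×1) = 0.4991 K/W
R_outer film = 1/(h_o·2πr_oL) = 1/(29.9×2π×0.2051×1) = 0.02595 K/W
R_total = 0.5251 K/W
Q = ΔT/R_total = 91/0.5251

q′ ≈ 173 W/m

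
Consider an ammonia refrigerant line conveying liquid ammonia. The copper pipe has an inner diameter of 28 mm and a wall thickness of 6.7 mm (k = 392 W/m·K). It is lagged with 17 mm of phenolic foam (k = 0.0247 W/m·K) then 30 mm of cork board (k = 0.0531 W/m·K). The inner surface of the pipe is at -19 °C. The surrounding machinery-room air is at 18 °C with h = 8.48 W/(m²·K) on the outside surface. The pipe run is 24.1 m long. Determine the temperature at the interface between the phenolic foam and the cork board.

T ≈ 5.25 °C

Radial resistances (cylindrical: R_cond = ln(r_o/r_i)/(2πkL), R_conv = 1/(h·2πrL)):
R_copper pipe wall = ln(20.7/14)/(2π×392×24.1) = 6.588×10^-6 K/W
R_phenolic foam = ln(37.7/20.7)/(2π×0.0247×24.1) = 0.1603 K/W
R_cork board = ln(67.7/37.7)/(2π×0.0531×24.1) = 0.07281 K/W
R_outer film = 1/(h_o·2πr_oL) = 1/(8.48×2π×0.0677×24.1) = 0.0115 K/W
R_total = 0.2446 K/W
Q = ΔT/R_total = 37/0.2446
Q = 151 W
T_interface = T_inner + Q·ΣR(inner→interface) = -19 + 151×0.1603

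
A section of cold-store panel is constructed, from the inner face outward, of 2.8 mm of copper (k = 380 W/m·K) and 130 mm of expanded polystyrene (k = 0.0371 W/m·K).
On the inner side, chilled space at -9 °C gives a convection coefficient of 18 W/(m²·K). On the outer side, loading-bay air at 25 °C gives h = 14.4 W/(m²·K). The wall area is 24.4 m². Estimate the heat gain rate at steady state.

Q ≈ 229 W

Thermal resistances in series:
R_inner film = 1/(h_i·A) = 1/(18×24.4) = 0.002277 K/W
R_copper = L/(kA) = 0.0028/(380×24.4) = 3.02×10^-7 K/W
R_expanded polystyrene = L/(kA) = 0.13/(0.0371×24.4) = 0.1436 K/W
R_outer film = 1/(h_o·A) = 1/(14.4×24.4) = 0.002846 K/W
R_total = 0.1487 K/W
Q = ΔT / R_total = 34 / 0.1487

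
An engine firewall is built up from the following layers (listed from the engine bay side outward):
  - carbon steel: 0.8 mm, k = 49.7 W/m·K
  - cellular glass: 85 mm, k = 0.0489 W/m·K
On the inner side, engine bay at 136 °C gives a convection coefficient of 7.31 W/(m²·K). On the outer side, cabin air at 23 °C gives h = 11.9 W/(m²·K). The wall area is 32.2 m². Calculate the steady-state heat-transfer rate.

Q ≈ 1860 W

Thermal resistances in series:
R_inner film = 1/(h_i·A) = 1/(7.31×32.2) = 0.004248 K/W
R_carbon steel = L/(kA) = 0.0008/(49.7×32.2) = 4.999×10^-7 K/W
R_cellular glass = L/(kA) = 0.085/(0.0489×32.2) = 0.05398 K/W
R_outer film = 1/(h_o·A) = 1/(11.9×32.2) = 0.00261 K/W
R_total = 0.06084 K/W
Q = ΔT / R_total = 113 / 0.06084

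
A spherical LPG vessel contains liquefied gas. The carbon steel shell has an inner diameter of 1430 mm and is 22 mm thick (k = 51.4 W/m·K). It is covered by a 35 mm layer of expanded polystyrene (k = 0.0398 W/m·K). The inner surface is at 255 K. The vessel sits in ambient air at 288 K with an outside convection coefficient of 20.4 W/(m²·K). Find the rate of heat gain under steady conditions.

Q ≈ 255 W

Radial (spherical) resistances in series:
R_carbon steel shell = (1/0.715 − 1/0.737)/(4π×51.4) = 6.464×10^-5 K/W
R_expanded polystyrene = (1/0.737 − 1/0.772)/(4π×0.0398) = 0.123 K/W
R_outer film = 1/(h·4πr_o²) = 1/(20.4×4π×0.772²) = 0.006545 K/W
R_total = 0.1296 K/W
Q = ΔT/R_total = 33/0.1296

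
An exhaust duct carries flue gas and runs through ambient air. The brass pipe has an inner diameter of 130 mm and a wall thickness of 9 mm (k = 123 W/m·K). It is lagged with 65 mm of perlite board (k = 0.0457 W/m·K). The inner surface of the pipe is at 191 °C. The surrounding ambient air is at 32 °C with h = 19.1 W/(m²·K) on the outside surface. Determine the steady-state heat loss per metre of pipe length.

q′ ≈ 70.5 W/m

Per-layer cylindrical resistances, series-summed:
R_brass pipe wall = ln(74/65)/(2π×123×1) = 1.678×10^-4 K/W
R_perlite board = ln(139/74)/(2π×0.0457×1) = 2.195 K/W
R_outer film = 1/(h_o·2πr_oL) = 1/(19.1×2π×0.139×1) = 0.05995 K/W
R_total = 2.256 K/W
Q = ΔT/R_total = 159/2.256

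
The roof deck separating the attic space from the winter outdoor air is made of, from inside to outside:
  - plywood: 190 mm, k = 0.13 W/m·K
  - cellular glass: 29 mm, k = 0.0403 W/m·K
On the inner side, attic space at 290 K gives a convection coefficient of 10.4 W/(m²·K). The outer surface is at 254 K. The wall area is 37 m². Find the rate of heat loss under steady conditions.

Q ≈ 585 W

Treating each layer as a thermal resistance in series:
R_inner film = 1/(h_i·A) = 1/(10.4×37) = 0.002599 K/W
R_plywood = L/(kA) = 0.19/(0.13×37) = 0.0395 K/W
R_cellular glass = L/(kA) = 0.029/(0.0403×37) = 0.01945 K/W
R_total = 0.06155 K/W
Q = ΔT / R_total = 36 / 0.06155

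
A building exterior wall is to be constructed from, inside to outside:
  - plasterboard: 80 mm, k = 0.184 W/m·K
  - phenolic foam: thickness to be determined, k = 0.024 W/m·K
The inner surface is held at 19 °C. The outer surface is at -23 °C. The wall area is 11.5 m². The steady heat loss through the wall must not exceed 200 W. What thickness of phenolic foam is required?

L ≈ 47.5 mm

Model the wall as resistances in series:
R_plasterboard = L/(kA) = 0.08/(0.184×11.5) = 0.03781 K/W
Sum of the known resistances R_other = 0.03781 K/W
Required total resistance R_tot = ΔT/Q_allow = 42/200 = 0.21 K/W
R_phenolic foam = R_tot − R_other = 0.1722 K/W
L = R·k·A = 0.1722×0.024×11.5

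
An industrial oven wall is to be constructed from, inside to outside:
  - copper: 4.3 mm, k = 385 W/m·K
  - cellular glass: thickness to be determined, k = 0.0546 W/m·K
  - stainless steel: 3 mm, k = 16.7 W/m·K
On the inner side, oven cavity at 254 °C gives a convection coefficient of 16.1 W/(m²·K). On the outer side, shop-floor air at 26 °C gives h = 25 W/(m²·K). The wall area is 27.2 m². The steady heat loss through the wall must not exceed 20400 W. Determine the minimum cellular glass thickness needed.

L ≈ 11 mm

Thermal resistances in series:
R_inner film = 1/(h_i·A) = 1/(16.1×27.2) = 0.002284 K/W
R_copper = L/(kA) = 0.0043/(385×27.2) = 4.106×10^-7 K/W
R_stainless steel = L/(kA) = 0.003/(16.7×27.2) = 6.604×10^-6 K/W
R_outer film = 1/(h_o·A) = 1/(25×27.2) = 0.001471 K/W
Sum of the known resistances R_other = 0.003761 K/W
Required total resistance R_tot = ΔT/Q_allow = 228/20400 = 0.01118 K/W
R_cellular glass = R_tot − R_other = 0.007415 K/W
L = R·k·A = 0.007415×0.0546×27.2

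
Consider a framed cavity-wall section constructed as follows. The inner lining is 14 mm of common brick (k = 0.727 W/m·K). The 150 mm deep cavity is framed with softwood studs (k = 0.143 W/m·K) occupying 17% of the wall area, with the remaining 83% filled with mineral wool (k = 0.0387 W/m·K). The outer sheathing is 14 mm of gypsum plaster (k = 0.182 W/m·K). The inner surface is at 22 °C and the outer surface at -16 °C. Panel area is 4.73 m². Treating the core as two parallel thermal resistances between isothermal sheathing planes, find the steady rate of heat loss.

Sheathing layers in series; stud and cavity paths in parallel between them.
R_inner = 0.014/(0.727×4.73) = 0.004071 K/W
R_stud  = 0.15/(0.143×0.17×4.73) = 1.305 K/W
R_cav   = 0.15/(0.0387×0.83×4.73) = 0.9873 K/W
1/R_core = 1/R_stud + 1/R_cav → R_core = 0.562 K/W
R_outer = 0.014/(0.182×4.73) = 0.01626 K/W
R_total = 0.5823 K/W
Q = ΔT/R_total = 38/0.5823

Q ≈ 65.3 W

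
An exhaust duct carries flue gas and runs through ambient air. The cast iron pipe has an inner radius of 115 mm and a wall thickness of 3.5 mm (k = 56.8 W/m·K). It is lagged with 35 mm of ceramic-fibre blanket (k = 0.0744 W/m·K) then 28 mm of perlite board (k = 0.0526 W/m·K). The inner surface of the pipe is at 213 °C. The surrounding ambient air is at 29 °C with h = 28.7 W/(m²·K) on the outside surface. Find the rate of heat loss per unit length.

q′ ≈ 169 W/m

For a radial system each layer contributes R = ln(r_out/r_in)/(2πkL); films add R = 1/(hA).
R_cast iron pipe wall = ln(118.5/115)/(2π×56.8×1) = 8.401×10^-5 K/W
R_ceramic-fibre blanket = ln(153.5/118.5)/(2π×0.0744×1) = 0.5536 K/W
R_perlite board = ln(181.5/153.5)/(2π×0.0526×1) = 0.507 K/W
R_outer film = 1/(h_o·2πr_oL) = 1/(28.7×2π×0.1815×1) = 0.03055 K/W
R_total = 1.091 K/W
Q = ΔT/R_total = 184/1.091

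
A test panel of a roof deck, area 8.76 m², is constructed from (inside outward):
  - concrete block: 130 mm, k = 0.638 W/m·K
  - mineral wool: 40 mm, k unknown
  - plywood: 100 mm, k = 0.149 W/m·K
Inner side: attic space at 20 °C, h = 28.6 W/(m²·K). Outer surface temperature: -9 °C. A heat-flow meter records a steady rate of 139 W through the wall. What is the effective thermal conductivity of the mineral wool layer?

k ≈ 0.0436 W/(m·K)

Thermal resistances in series:
R_inner film = 1/(h_i·A) = 1/(28.6×8.76) = 0.003991 K/W
R_concrete block = L/(kA) = 0.13/(0.638×8.76) = 0.02326 K/W
R_plywood = L/(kA) = 0.1/(0.149×8.76) = 0.07661 K/W
Sum of known resistances R_other = 0.1039 K/W
Total R = ΔT/Q = 29/139 = 0.2086 K/W
R_mineral wool = R_total − R_other = 0.1048 K/W
k = L/(R·A) = 0.04/(0.1048×8.76)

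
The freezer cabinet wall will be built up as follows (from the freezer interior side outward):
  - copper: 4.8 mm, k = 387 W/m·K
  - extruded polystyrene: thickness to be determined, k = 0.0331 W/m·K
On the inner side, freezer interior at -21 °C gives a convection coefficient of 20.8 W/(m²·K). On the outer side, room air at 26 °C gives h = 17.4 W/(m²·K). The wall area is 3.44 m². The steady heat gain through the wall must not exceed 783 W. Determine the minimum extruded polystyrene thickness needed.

Series thermal resistances:
R_inner film = 1/(h_i·A) = 1/(20.8×3.44) = 0.01398 K/W
R_copper = L/(kA) = 0.0048/(387×3.44) = 3.606×10^-6 K/W
R_outer film = 1/(h_o·A) = 1/(17.4×3.44) = 0.01671 K/W
Sum of the known resistances R_other = 0.03069 K/W
Required total resistance R_tot = ΔT/Q_allow = 47/783 = 0.06003 K/W
R_extruded polystyrene = R_tot − R_other = 0.02934 K/W
L = R·k·A = 0.02934×0.0331×3.44

L ≈ 3.34 mm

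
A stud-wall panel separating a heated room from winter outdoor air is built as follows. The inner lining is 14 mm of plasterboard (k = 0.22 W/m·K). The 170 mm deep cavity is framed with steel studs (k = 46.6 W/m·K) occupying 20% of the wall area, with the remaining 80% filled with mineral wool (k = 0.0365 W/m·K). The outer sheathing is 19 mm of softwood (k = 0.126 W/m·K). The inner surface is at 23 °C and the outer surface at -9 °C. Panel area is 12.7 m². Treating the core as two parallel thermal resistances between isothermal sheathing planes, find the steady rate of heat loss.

Q ≈ 1750 W

Sheathing layers in series; stud and cavity paths in parallel between them.
R_inner = 0.014/(0.22×12.7) = 0.005011 K/W
R_stud  = 0.17/(46.6×0.2×12.7) = 0.001436 K/W
R_cav   = 0.17/(0.0365×0.8×12.7) = 0.4584 K/W
1/R_core = 1/R_stud + 1/R_cav → R_core = 0.001432 K/W
R_outer = 0.019/(0.126×12.7) = 0.01187 K/W
R_total = 0.01832 K/W
Q = ΔT/R_total = 32/0.01832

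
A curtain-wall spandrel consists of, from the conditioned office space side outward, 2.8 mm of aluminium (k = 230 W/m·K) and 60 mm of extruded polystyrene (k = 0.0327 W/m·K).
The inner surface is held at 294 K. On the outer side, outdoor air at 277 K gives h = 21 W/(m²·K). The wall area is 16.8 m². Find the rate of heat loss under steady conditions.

Model the wall as resistances in series:
R_aluminium = L/(kA) = 0.0028/(230×16.8) = 7.246×10^-7 K/W
R_extruded polystyrene = L/(kA) = 0.06/(0.0327×16.8) = 0.1092 K/W
R_outer film = 1/(h_o·A) = 1/(21×16.8) = 0.002834 K/W
R_total = 0.1121 K/W
Q = ΔT / R_total = 17 / 0.1121

Q ≈ 152 W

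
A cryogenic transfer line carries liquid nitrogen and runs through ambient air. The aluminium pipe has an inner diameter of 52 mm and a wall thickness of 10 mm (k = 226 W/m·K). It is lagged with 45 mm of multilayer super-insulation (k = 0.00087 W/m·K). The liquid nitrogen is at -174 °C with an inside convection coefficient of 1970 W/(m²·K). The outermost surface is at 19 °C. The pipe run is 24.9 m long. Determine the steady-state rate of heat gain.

Q ≈ 32.4 W

For a radial system each layer contributes R = ln(r_out/r_in)/(2πkL); films add R = 1/(hA).
R_inner film = 1/(h_i·2πr₁L) = 1/(1970×2π×0.026×24.9) = 1.248×10^-4 K/W
R_aluminium pipe wall = ln(36/26)/(2π×226×24.9) = 9.204×10^-6 K/W
R_multilayer super-insulation = ln(81/36)/(2π×0.00087×24.9) = 5.958 K/W
R_total = 5.958 K/W
Q = ΔT/R_total = 193/5.958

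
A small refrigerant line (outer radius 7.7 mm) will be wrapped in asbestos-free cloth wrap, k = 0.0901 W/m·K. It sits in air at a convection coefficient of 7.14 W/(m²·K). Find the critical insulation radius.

For a cylinder r_cr = k/h = 0.0901/7.14
r_cr = 12.6 mm; since the bare radius (7.7 mm) is below r_cr, adding a thin layer of insulation will *increase* heat loss.

r_cr ≈ 12.6 mm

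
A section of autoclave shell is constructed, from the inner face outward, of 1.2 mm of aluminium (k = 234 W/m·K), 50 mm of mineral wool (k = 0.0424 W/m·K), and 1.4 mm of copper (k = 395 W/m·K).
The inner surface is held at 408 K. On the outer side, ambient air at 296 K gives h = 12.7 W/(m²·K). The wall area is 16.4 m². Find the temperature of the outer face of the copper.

Series thermal resistances:
R_aluminium = L/(kA) = 0.0012/(234×16.4) = 3.127×10^-7 K/W
R_mineral wool = L/(kA) = 0.05/(0.0424×16.4) = 0.07191 K/W
R_copper = L/(kA) = 0.0014/(395×16.4) = 2.161×10^-7 K/W
R_outer film = 1/(h_o·A) = 1/(12.7×16.4) = 0.004801 K/W
R_total = 0.07671 K/W;  Q = ΔT/R_total = 112/0.07671 = 1460 W
T_interface = T_inner − Q·ΣR(inner→interface) = 408 − 1460×0.07191

T ≈ 303 K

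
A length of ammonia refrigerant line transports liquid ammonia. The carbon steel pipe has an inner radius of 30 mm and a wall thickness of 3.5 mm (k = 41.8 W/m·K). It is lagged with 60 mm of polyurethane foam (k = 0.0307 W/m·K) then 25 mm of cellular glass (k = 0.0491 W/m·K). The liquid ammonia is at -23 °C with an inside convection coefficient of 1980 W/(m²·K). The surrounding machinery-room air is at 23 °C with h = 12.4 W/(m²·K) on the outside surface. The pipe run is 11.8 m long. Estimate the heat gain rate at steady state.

Cylindrical conduction, so R = ln(r₂/r₁)/(2πkL) per layer, in series:
R_inner film = 1/(h_i·2πr₁L) = 1/(1980×2π×0.03×11.8) = 2.271×10^-4 K/W
R_carbon steel pipe wall = ln(33.5/30)/(2π×41.8×11.8) = 3.561×10^-5 K/W
R_polyurethane foam = ln(93.5/33.5)/(2π×0.0307×11.8) = 0.4509 K/W
R_cellular glass = ln(118.5/93.5)/(2π×0.0491×11.8) = 0.06509 K/W
R_outer film = 1/(h_o·2πr_oL) = 1/(12.4×2π×0.1185×11.8) = 0.009179 K/W
R_total = 0.5255 K/W
Q = ΔT/R_total = 46/0.5255

Q ≈ 87.5 W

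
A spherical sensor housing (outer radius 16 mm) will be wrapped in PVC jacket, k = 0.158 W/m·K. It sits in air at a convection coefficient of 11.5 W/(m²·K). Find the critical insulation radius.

r_cr ≈ 27.5 mm

For a sphere r_cr = 2k/h = 2×0.158/11.5
r_cr = 27.5 mm; since the bare radius (16 mm) is below r_cr, adding a thin layer of insulation will *increase* heat loss.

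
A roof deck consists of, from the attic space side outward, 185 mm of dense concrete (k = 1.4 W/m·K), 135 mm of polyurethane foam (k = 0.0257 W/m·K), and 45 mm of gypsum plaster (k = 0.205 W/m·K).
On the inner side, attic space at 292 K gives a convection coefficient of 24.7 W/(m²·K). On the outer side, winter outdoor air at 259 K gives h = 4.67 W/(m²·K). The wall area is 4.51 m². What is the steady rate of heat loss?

Using the resistance-network approach (series):
R_inner film = 1/(h_i·A) = 1/(24.7×4.51) = 0.008977 K/W
R_dense concrete = L/(kA) = 0.185/(1.4×4.51) = 0.0293 K/W
R_polyurethane foam = L/(kA) = 0.135/(0.0257×4.51) = 1.165 K/W
R_gypsum plaster = L/(kA) = 0.045/(0.205×4.51) = 0.04867 K/W
R_outer film = 1/(h_o·A) = 1/(4.67×4.51) = 0.04748 K/W
R_total = 1.299 K/W
Q = ΔT / R_total = 33 / 1.299

Q ≈ 25.4 W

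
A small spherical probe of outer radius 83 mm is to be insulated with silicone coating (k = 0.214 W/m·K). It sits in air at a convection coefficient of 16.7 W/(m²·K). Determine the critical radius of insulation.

For a sphere r_cr = 2k/h = 2×0.214/16.7
r_cr = 25.6 mm; since the bare radius (83 mm) is above r_cr, any added insulation will reduce heat loss.

r_cr ≈ 25.6 mm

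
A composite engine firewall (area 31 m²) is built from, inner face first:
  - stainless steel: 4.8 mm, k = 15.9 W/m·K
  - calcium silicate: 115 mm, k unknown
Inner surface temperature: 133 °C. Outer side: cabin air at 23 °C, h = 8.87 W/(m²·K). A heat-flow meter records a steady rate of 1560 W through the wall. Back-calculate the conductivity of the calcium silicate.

k ≈ 0.0555 W/(m·K)

Using the resistance-network approach (series):
R_stainless steel = L/(kA) = 0.0048/(15.9×31) = 9.738×10^-6 K/W
R_outer film = 1/(h_o·A) = 1/(8.87×31) = 0.003637 K/W
Sum of known resistances R_other = 0.003646 K/W
Total R = ΔT/Q = 110/1560 = 0.07051 K/W
R_calcium silicate = R_total − R_other = 0.06687 K/W
k = L/(R·A) = 0.115/(0.06687×31)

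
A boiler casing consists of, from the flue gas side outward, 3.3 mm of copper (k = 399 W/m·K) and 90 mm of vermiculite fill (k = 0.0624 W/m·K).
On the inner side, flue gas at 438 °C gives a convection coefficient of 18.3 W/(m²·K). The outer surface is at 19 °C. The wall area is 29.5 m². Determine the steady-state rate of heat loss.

Model the wall as resistances in series:
R_inner film = 1/(h_i·A) = 1/(18.3×29.5) = 0.001852 K/W
R_copper = L/(kA) = 0.0033/(399×29.5) = 2.804×10^-7 K/W
R_vermiculite fill = L/(kA) = 0.09/(0.0624×29.5) = 0.04889 K/W
R_total = 0.05074 K/W
Q = ΔT / R_total = 419 / 0.05074

Q ≈ 8260 W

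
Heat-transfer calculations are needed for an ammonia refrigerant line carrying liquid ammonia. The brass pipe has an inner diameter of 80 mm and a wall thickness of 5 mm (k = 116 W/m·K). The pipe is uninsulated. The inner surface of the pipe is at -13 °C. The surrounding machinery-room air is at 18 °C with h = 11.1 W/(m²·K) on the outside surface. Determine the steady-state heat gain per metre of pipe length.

q′ ≈ 97.2 W/m

Radial resistances (cylindrical: R_cond = ln(r_o/r_i)/(2πkL), R_conv = 1/(h·2πrL)):
R_brass pipe wall = ln(45/40)/(2π×116×1) = 1.616×10^-4 K/W
R_outer film = 1/(h_o·2πr_oL) = 1/(11.1×2π×0.045×1) = 0.3186 K/W
R_total = 0.3188 K/W
Q = ΔT/R_total = 31/0.3188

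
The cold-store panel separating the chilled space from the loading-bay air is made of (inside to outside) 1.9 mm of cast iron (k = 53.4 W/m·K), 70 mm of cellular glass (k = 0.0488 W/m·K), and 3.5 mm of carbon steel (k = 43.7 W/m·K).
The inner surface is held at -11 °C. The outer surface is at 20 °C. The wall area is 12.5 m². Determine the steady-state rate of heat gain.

Thermal resistances in series:
R_cast iron = L/(kA) = 0.0019/(53.4×12.5) = 2.846×10^-6 K/W
R_cellular glass = L/(kA) = 0.07/(0.0488×12.5) = 0.1148 K/W
R_carbon steel = L/(kA) = 0.0035/(43.7×12.5) = 6.407×10^-6 K/W
R_total = 0.1148 K/W
Q = ΔT / R_total = 31 / 0.1148

Q ≈ 270 W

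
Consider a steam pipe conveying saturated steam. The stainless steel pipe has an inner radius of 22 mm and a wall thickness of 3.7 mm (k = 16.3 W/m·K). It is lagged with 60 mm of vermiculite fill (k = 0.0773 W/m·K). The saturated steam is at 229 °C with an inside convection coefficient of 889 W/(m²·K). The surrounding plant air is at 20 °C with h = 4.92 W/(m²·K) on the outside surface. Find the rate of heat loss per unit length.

q′ ≈ 72.9 W/m

Radial resistances (cylindrical: R_cond = ln(r_o/r_i)/(2πkL), R_conv = 1/(h·2πrL)):
R_inner film = 1/(h_i·2πr₁L) = 1/(889×2π×0.022×1) = 0.008138 K/W
R_stainless steel pipe wall = ln(25.7/22)/(2π×16.3×1) = 0.001518 K/W
R_vermiculite fill = ln(85.7/25.7)/(2π×0.0773×1) = 2.48 K/W
R_outer film = 1/(h_o·2πr_oL) = 1/(4.92×2π×0.0857×1) = 0.3775 K/W
R_total = 2.867 K/W
Q = ΔT/R_total = 209/2.867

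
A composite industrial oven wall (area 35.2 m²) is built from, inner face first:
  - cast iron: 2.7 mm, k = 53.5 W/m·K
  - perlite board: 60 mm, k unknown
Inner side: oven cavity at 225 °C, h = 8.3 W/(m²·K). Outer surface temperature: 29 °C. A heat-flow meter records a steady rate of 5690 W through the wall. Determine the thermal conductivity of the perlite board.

k ≈ 0.0549 W/(m·K)

Model the wall as resistances in series:
R_inner film = 1/(h_i·A) = 1/(8.3×35.2) = 0.003423 K/W
R_cast iron = L/(kA) = 0.0027/(53.5×35.2) = 1.434×10^-6 K/W
Sum of known resistances R_other = 0.003424 K/W
Total R = ΔT/Q = 196/5690 = 0.03445 K/W
R_perlite board = R_total − R_other = 0.03102 K/W
k = L/(R·A) = 0.06/(0.03102×35.2)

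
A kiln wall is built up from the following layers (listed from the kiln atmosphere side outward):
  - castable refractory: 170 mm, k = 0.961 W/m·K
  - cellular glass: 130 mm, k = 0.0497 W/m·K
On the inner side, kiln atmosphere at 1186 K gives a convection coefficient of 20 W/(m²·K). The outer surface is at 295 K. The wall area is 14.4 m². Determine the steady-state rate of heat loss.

Using the resistance-network approach (series):
R_inner film = 1/(h_i·A) = 1/(20×14.4) = 0.003472 K/W
R_castable refractory = L/(kA) = 0.17/(0.961×14.4) = 0.01228 K/W
R_cellular glass = L/(kA) = 0.13/(0.0497×14.4) = 0.1816 K/W
R_total = 0.1974 K/W
Q = ΔT / R_total = 891 / 0.1974

Q ≈ 4510 W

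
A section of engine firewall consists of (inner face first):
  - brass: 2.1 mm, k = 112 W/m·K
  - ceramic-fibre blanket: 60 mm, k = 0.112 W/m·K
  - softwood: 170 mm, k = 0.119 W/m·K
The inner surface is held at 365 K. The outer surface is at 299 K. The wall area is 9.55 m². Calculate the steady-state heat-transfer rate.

Model the wall as resistances in series:
R_brass = L/(kA) = 0.0021/(112×9.55) = 1.963×10^-6 K/W
R_ceramic-fibre blanket = L/(kA) = 0.06/(0.112×9.55) = 0.0561 K/W
R_softwood = L/(kA) = 0.17/(0.119×9.55) = 0.1496 K/W
R_total = 0.2057 K/W
Q = ΔT / R_total = 66 / 0.2057

Q ≈ 321 W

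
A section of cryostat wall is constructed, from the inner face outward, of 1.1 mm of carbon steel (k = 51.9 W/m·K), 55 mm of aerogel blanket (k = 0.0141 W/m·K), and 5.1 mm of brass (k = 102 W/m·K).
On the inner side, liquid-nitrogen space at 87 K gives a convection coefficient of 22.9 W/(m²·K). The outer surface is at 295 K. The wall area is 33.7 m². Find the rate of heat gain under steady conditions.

Q ≈ 1780 W

Series thermal resistances:
R_inner film = 1/(h_i·A) = 1/(22.9×33.7) = 0.001296 K/W
R_carbon steel = L/(kA) = 0.0011/(51.9×33.7) = 6.289×10^-7 K/W
R_aerogel blanket = L/(kA) = 0.055/(0.0141×33.7) = 0.1157 K/W
R_brass = L/(kA) = 0.0051/(102×33.7) = 1.484×10^-6 K/W
R_total = 0.117 K/W
Q = ΔT / R_total = 208 / 0.117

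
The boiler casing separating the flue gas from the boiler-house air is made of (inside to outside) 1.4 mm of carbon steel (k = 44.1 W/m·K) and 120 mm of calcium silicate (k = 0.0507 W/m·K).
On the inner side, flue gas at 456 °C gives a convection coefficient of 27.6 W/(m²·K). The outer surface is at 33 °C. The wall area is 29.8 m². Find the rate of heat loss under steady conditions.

Series thermal resistances:
R_inner film = 1/(h_i·A) = 1/(27.6×29.8) = 0.001216 K/W
R_carbon steel = L/(kA) = 0.0014/(44.1×29.8) = 1.065×10^-6 K/W
R_calcium silicate = L/(kA) = 0.12/(0.0507×29.8) = 0.07942 K/W
R_total = 0.08064 K/W
Q = ΔT / R_total = 423 / 0.08064

Q ≈ 5250 W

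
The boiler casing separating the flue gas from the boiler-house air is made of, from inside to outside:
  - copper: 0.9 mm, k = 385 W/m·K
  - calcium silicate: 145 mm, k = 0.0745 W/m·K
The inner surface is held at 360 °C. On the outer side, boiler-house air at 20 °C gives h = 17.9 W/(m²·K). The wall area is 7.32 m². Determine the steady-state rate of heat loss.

Q ≈ 1240 W

Using the resistance-network approach (series):
R_copper = L/(kA) = 0.0009/(385×7.32) = 3.194×10^-7 K/W
R_calcium silicate = L/(kA) = 0.145/(0.0745×7.32) = 0.2659 K/W
R_outer film = 1/(h_o·A) = 1/(17.9×7.32) = 0.007632 K/W
R_total = 0.2735 K/W
Q = ΔT / R_total = 340 / 0.2735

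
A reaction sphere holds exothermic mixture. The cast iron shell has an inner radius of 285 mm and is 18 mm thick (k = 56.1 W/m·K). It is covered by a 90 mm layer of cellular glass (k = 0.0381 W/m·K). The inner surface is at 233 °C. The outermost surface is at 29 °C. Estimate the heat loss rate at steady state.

For a spherical shell R = (1/r₁ − 1/r₂)/(4πk); film R = 1/(h·4πr²). In series:
R_cast iron shell = (1/0.285 − 1/0.303)/(4π×56.1) = 2.957×10^-4 K/W
R_cellular glass = (1/0.303 − 1/0.393)/(4π×0.0381) = 1.579 K/W
R_total = 1.579 K/W
Q = ΔT/R_total = 204/1.579

Q ≈ 129 W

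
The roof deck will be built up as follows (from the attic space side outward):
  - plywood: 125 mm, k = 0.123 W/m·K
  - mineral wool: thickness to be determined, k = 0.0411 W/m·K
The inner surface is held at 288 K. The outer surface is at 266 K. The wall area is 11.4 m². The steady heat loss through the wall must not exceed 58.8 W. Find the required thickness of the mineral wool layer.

L ≈ 134 mm

Thermal resistances in series:
R_plywood = L/(kA) = 0.125/(0.123×11.4) = 0.08915 K/W
Sum of the known resistances R_other = 0.08915 K/W
Required total resistance R_tot = ΔT/Q_allow = 22/58.8 = 0.3741 K/W
R_mineral wool = R_tot − R_other = 0.285 K/W
L = R·k·A = 0.285×0.0411×11.4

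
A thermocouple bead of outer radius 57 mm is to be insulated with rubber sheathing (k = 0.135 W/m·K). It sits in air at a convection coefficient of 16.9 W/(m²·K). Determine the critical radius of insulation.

For a sphere r_cr = 2k/h = 2×0.135/16.9
r_cr = 16 mm; since the bare radius (57 mm) is above r_cr, any added insulation will reduce heat loss.

r_cr ≈ 16 mm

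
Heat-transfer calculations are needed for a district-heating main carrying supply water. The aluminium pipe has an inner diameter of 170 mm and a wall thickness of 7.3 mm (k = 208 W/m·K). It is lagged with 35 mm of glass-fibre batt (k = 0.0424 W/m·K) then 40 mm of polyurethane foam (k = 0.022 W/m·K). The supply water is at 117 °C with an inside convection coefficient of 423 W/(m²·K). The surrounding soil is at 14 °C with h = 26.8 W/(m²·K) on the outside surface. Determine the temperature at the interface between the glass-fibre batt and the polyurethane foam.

T ≈ 78.3 °C

Per-layer cylindrical resistances, series-summed:
R_inner film = 1/(h_i·2πr₁L) = 1/(423×2π×0.085×1) = 0.004427 K/W
R_aluminium pipe wall = ln(92.3/85)/(2π×208×1) = 6.304×10^-5 K/W
R_glass-fibre batt = ln(127.3/92.3)/(2π×0.0424×1) = 1.207 K/W
R_polyurethane foam = ln(167.3/127.3)/(2π×0.022×1) = 1.977 K/W
R_outer film = 1/(h_o·2πr_oL) = 1/(26.8×2π×0.1673×1) = 0.0355 K/W
R_total = 3.224 K/W
Q = ΔT/R_total = 103/3.224
Q = 32 W/m
T_interface = T_inner − Q·ΣR(inner→interface) = 117 − 32×1.211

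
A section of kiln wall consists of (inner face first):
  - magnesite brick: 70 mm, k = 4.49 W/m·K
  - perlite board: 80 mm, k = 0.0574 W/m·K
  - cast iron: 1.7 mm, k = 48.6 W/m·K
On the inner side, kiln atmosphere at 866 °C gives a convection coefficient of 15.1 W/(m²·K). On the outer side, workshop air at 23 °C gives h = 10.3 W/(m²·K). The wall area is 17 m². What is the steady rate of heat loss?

Q ≈ 9110 W

Thermal resistances in series:
R_inner film = 1/(h_i·A) = 1/(15.1×17) = 0.003896 K/W
R_magnesite brick = L/(kA) = 0.07/(4.49×17) = 9.171×10^-4 K/W
R_perlite board = L/(kA) = 0.08/(0.0574×17) = 0.08198 K/W
R_cast iron = L/(kA) = 0.0017/(48.6×17) = 2.058×10^-6 K/W
R_outer film = 1/(h_o·A) = 1/(10.3×17) = 0.005711 K/W
R_total = 0.09251 K/W
Q = ΔT / R_total = 843 / 0.09251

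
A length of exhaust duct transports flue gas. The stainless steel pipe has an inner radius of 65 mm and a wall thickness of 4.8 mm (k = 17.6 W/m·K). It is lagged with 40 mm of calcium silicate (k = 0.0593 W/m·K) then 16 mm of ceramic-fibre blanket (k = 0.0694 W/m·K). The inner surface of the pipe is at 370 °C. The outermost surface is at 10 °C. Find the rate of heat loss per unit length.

Cylindrical conduction, so R = ln(r₂/r₁)/(2πkL) per layer, in series:
R_stainless steel pipe wall = ln(69.8/65)/(2π×17.6×1) = 6.443×10^-4 K/W
R_calcium silicate = ln(109.8/69.8)/(2π×0.0593×1) = 1.216 K/W
R_ceramic-fibre blanket = ln(125.8/109.8)/(2π×0.0694×1) = 0.312 K/W
R_total = 1.528 K/W
Q = ΔT/R_total = 360/1.528

q′ ≈ 236 W/m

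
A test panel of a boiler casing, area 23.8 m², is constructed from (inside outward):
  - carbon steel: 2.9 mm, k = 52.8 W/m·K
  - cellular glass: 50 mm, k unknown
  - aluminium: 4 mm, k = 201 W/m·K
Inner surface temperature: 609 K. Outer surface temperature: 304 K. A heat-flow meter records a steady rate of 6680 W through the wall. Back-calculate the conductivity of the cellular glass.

Series thermal resistances:
R_carbon steel = L/(kA) = 0.0029/(52.8×23.8) = 2.308×10^-6 K/W
R_aluminium = L/(kA) = 0.004/(201×23.8) = 8.362×10^-7 K/W
Sum of known resistances R_other = 3.144×10^-6 K/W
Total R = ΔT/Q = 305/6680 = 0.04566 K/W
R_cellular glass = R_total − R_other = 0.04566 K/W
k = L/(R·A) = 0.05/(0.04566×23.8)

k ≈ 0.046 W/(m·K)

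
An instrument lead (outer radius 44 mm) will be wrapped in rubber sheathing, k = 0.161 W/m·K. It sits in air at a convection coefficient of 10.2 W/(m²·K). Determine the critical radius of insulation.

r_cr ≈ 15.8 mm

For a cylinder r_cr = k/h = 0.161/10.2
r_cr = 15.8 mm; since the bare radius (44 mm) is above r_cr, any added insulation will reduce heat loss.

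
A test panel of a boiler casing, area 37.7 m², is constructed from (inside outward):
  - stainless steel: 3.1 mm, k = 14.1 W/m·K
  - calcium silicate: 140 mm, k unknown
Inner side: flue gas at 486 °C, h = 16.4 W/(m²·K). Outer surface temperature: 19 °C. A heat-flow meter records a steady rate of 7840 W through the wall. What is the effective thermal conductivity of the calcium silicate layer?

Model the wall as resistances in series:
R_inner film = 1/(h_i·A) = 1/(16.4×37.7) = 0.001617 K/W
R_stainless steel = L/(kA) = 0.0031/(14.1×37.7) = 5.832×10^-6 K/W
Sum of known resistances R_other = 0.001623 K/W
Total R = ΔT/Q = 467/7840 = 0.05957 K/W
R_calcium silicate = R_total − R_other = 0.05794 K/W
k = L/(R·A) = 0.14/(0.05794×37.7)

k ≈ 0.0641 W/(m·K)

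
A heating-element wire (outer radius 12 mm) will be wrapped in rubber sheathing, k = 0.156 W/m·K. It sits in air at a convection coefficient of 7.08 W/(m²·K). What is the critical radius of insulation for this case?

r_cr ≈ 22 mm

For a cylinder r_cr = k/h = 0.156/7.08
r_cr = 22 mm; since the bare radius (12 mm) is below r_cr, adding a thin layer of insulation will *increase* heat loss.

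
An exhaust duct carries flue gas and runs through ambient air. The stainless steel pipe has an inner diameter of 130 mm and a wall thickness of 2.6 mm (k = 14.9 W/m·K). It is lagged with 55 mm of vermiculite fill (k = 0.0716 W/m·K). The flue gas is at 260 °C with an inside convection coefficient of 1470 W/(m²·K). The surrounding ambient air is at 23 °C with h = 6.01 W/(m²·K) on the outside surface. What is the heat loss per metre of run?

Radial resistances (cylindrical: R_cond = ln(r_o/r_i)/(2πkL), R_conv = 1/(h·2πrL)):
R_inner film = 1/(h_i·2πr₁L) = 1/(1470×2π×0.065×1) = 0.001666 K/W
R_stainless steel pipe wall = ln(67.6/65)/(2π×14.9×1) = 4.189×10^-4 K/W
R_vermiculite fill = ln(122.6/67.6)/(2π×0.0716×1) = 1.323 K/W
R_outer film = 1/(h_o·2πr_oL) = 1/(6.01×2π×0.1226×1) = 0.216 K/W
R_total = 1.541 K/W
Q = ΔT/R_total = 237/1.541

q′ ≈ 154 W/m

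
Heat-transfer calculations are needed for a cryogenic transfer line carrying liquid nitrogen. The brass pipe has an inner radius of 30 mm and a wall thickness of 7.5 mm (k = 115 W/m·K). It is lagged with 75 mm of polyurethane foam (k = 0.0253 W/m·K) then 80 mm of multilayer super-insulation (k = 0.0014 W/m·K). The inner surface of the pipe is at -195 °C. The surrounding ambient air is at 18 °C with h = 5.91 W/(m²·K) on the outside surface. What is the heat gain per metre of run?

Cylindrical conduction, so R = ln(r₂/r₁)/(2πkL) per layer, in series:
R_brass pipe wall = ln(37.5/30)/(2π×115×1) = 3.088×10^-4 K/W
R_polyurethane foam = ln(112.5/37.5)/(2π×0.0253×1) = 6.911 K/W
R_multilayer super-insulation = ln(192.5/112.5)/(2π×0.0014×1) = 61.06 K/W
R_outer film = 1/(h_o·2πr_oL) = 1/(5.91×2π×0.1925×1) = 0.1399 K/W
R_total = 68.11 K/W
Q = ΔT/R_total = 213/68.11

q′ ≈ 3.13 W/m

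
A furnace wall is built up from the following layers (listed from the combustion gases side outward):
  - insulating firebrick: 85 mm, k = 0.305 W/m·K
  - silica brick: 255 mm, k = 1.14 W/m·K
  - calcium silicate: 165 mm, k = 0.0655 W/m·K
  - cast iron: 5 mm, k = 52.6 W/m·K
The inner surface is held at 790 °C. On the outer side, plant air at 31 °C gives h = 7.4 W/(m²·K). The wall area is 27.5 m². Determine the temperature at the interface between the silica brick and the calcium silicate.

Thermal resistances in series:
R_insulating firebrick = L/(kA) = 0.085/(0.305×27.5) = 0.01013 K/W
R_silica brick = L/(kA) = 0.255/(1.14×27.5) = 0.008134 K/W
R_calcium silicate = L/(kA) = 0.165/(0.0655×27.5) = 0.0916 K/W
R_cast iron = L/(kA) = 0.005/(52.6×27.5) = 3.457×10^-6 K/W
R_outer film = 1/(h_o·A) = 1/(7.4×27.5) = 0.004914 K/W
R_total = 0.1148 K/W;  Q = ΔT/R_total = 759/0.1148 = 6612 W
T_interface = T_inner − Q·ΣR(inner→interface) = 790 − 6610×0.01827

T ≈ 669 °C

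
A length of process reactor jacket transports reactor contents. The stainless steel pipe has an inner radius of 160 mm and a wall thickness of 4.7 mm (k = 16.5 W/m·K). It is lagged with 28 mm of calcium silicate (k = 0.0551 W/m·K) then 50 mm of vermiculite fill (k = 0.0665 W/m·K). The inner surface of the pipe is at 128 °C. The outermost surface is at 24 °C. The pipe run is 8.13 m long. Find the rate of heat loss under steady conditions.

Q ≈ 841 W

Treating each annulus and film as a series resistance:
R_stainless steel pipe wall = ln(164.7/160)/(2π×16.5×8.13) = 3.435×10^-5 K/W
R_calcium silicate = ln(192.7/164.7)/(2π×0.0551×8.13) = 0.05578 K/W
R_vermiculite fill = ln(242.7/192.7)/(2π×0.0665×8.13) = 0.06791 K/W
R_total = 0.1237 K/W
Q = ΔT/R_total = 104/0.1237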